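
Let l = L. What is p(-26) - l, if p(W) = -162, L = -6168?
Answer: 6006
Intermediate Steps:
l = -6168
p(-26) - l = -162 - 1*(-6168) = -162 + 6168 = 6006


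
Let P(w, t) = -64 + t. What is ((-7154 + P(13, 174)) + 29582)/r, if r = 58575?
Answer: 22538/58575 ≈ 0.38477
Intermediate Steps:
((-7154 + P(13, 174)) + 29582)/r = ((-7154 + (-64 + 174)) + 29582)/58575 = ((-7154 + 110) + 29582)*(1/58575) = (-7044 + 29582)*(1/58575) = 22538*(1/58575) = 22538/58575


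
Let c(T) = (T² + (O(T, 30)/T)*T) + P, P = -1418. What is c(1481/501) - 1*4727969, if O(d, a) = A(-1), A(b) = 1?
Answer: -1187078422025/251001 ≈ -4.7294e+6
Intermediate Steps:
O(d, a) = 1
c(T) = -1417 + T² (c(T) = (T² + (1/T)*T) - 1418 = (T² + T/T) - 1418 = (T² + 1) - 1418 = (1 + T²) - 1418 = -1417 + T²)
c(1481/501) - 1*4727969 = (-1417 + (1481/501)²) - 1*4727969 = (-1417 + (1481*(1/501))²) - 4727969 = (-1417 + (1481/501)²) - 4727969 = (-1417 + 2193361/251001) - 4727969 = -353475056/251001 - 4727969 = -1187078422025/251001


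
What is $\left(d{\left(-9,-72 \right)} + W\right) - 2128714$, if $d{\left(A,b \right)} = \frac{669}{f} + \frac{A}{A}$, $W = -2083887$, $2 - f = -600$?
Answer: $- \frac{2535984531}{602} \approx -4.2126 \cdot 10^{6}$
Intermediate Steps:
$f = 602$ ($f = 2 - -600 = 2 + 600 = 602$)
$d{\left(A,b \right)} = \frac{1271}{602}$ ($d{\left(A,b \right)} = \frac{669}{602} + \frac{A}{A} = 669 \cdot \frac{1}{602} + 1 = \frac{669}{602} + 1 = \frac{1271}{602}$)
$\left(d{\left(-9,-72 \right)} + W\right) - 2128714 = \left(\frac{1271}{602} - 2083887\right) - 2128714 = - \frac{1254498703}{602} - 2128714 = - \frac{2535984531}{602}$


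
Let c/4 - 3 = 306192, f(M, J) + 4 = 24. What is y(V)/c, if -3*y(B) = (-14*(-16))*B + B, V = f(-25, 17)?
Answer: -25/20413 ≈ -0.0012247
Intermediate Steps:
f(M, J) = 20 (f(M, J) = -4 + 24 = 20)
c = 1224780 (c = 12 + 4*306192 = 12 + 1224768 = 1224780)
V = 20
y(B) = -75*B (y(B) = -((-14*(-16))*B + B)/3 = -(224*B + B)/3 = -75*B)
y(V)/c = -75*20/1224780 = -1500*1/1224780 = -25/20413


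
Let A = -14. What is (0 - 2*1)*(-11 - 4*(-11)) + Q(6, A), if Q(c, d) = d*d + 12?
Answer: 142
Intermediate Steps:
Q(c, d) = 12 + d**2 (Q(c, d) = d**2 + 12 = 12 + d**2)
(0 - 2*1)*(-11 - 4*(-11)) + Q(6, A) = (0 - 2*1)*(-11 - 4*(-11)) + (12 + (-14)**2) = (0 - 2)*(-11 + 44) + (12 + 196) = -2*33 + 208 = -66 + 208 = 142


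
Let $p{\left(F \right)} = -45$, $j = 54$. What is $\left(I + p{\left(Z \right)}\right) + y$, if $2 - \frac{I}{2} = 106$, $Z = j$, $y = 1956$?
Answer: $1703$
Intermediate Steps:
$Z = 54$
$I = -208$ ($I = 4 - 212 = -208$)
$\left(I + p{\left(Z \right)}\right) + y = \left(-208 - 45\right) + 1956 = -253 + 1956 = 1703$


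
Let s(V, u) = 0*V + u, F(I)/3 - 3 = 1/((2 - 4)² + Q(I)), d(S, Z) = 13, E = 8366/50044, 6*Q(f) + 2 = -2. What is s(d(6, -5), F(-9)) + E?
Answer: 629752/62555 ≈ 10.067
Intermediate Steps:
Q(f) = -⅔ (Q(f) = -⅓ + (⅙)*(-2) = -⅓ - ⅓ = -⅔)
E = 4183/25022 (E = 8366*(1/50044) = 4183/25022 ≈ 0.16717)
F(I) = 99/10 (F(I) = 9 + 3/((2 - 4)² - ⅔) = 9 + 3/((-2)² - ⅔) = 9 + 3/(4 - ⅔) = 9 + 3/(10/3) = 9 + 3*(3/10) = 9 + 9/10 = 99/10)
s(V, u) = u (s(V, u) = 0 + u = u)
s(d(6, -5), F(-9)) + E = 99/10 + 4183/25022 = 629752/62555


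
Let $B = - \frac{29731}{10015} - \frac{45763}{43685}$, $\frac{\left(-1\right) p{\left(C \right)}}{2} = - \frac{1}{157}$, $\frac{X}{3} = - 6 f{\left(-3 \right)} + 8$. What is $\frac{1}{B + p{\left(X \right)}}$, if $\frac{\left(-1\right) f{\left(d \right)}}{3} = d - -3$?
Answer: $- \frac{13737665635}{54998414542} \approx -0.24978$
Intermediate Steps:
$f{\left(d \right)} = -9 - 3 d$ ($f{\left(d \right)} = - 3 \left(d - -3\right) = - 3 \left(d + 3\right) = - 3 \left(3 + d\right) = -9 - 3 d$)
$X = 24$ ($X = 3 \left(- 6 \left(-9 - -9\right) + 8\right) = 3 \left(- 6 \left(-9 + 9\right) + 8\right) = 3 \left(\left(-6\right) 0 + 8\right) = 3 \left(0 + 8\right) = 3 \cdot 8 = 24$)
$p{\left(C \right)} = \frac{2}{157}$ ($p{\left(C \right)} = - 2 \left(- \frac{1}{157}\right) = - 2 \left(\left(-1\right) \frac{1}{157}\right) = \left(-2\right) \left(- \frac{1}{157}\right) = \frac{2}{157}$)
$B = - \frac{351423036}{87501055}$ ($B = \left(-29731\right) \frac{1}{10015} - \frac{45763}{43685} = - \frac{29731}{10015} - \frac{45763}{43685} = - \frac{351423036}{87501055} \approx -4.0162$)
$\frac{1}{B + p{\left(X \right)}} = \frac{1}{- \frac{351423036}{87501055} + \frac{2}{157}} = \frac{1}{- \frac{54998414542}{13737665635}} = - \frac{13737665635}{54998414542}$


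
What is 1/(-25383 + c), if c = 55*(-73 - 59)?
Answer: -1/32643 ≈ -3.0634e-5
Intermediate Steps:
c = -7260 (c = 55*(-132) = -7260)
1/(-25383 + c) = 1/(-25383 - 7260) = 1/(-32643) = -1/32643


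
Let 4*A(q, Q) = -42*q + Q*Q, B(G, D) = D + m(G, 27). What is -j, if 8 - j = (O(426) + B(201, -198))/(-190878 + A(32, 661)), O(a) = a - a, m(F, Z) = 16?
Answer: -2622752/327935 ≈ -7.9978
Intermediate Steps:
O(a) = 0
B(G, D) = 16 + D (B(G, D) = D + 16 = 16 + D)
A(q, Q) = -21*q/2 + Q²/4 (A(q, Q) = (-42*q + Q*Q)/4 = (-42*q + Q²)/4 = (Q² - 42*q)/4 = -21*q/2 + Q²/4)
j = 2622752/327935 (j = 8 - (0 + (16 - 198))/(-190878 + (-21/2*32 + (¼)*661²)) = 8 - (0 - 182)/(-190878 + (-336 + (¼)*436921)) = 8 - (-182)/(-190878 + (-336 + 436921/4)) = 8 - (-182)/(-190878 + 435577/4) = 8 - (-182)/(-327935/4) = 8 - (-182)*(-4)/327935 = 8 - 1*728/327935 = 8 - 728/327935 = 2622752/327935 ≈ 7.9978)
-j = -1*2622752/327935 = -2622752/327935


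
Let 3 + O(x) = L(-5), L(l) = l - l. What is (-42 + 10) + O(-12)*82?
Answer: -278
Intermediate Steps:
L(l) = 0
O(x) = -3 (O(x) = -3 + 0 = -3)
(-42 + 10) + O(-12)*82 = (-42 + 10) - 3*82 = -32 - 246 = -278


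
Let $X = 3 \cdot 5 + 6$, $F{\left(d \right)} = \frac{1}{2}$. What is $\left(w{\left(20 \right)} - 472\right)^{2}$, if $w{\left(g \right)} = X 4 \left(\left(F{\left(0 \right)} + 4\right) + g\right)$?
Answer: $2515396$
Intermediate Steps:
$F{\left(d \right)} = \frac{1}{2}$
$X = 21$ ($X = 15 + 6 = 21$)
$w{\left(g \right)} = 378 + 84 g$ ($w{\left(g \right)} = 21 \cdot 4 \left(\left(\frac{1}{2} + 4\right) + g\right) = 84 \left(\frac{9}{2} + g\right) = 378 + 84 g$)
$\left(w{\left(20 \right)} - 472\right)^{2} = \left(\left(378 + 84 \cdot 20\right) - 472\right)^{2} = \left(\left(378 + 1680\right) - 472\right)^{2} = \left(2058 - 472\right)^{2} = 1586^{2} = 2515396$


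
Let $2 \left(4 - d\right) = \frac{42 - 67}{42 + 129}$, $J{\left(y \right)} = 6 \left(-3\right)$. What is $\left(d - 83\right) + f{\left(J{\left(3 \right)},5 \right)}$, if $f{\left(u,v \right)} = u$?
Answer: $- \frac{33149}{342} \approx -96.927$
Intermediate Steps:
$J{\left(y \right)} = -18$
$d = \frac{1393}{342}$ ($d = 4 - \frac{\left(42 - 67\right) \frac{1}{42 + 129}}{2} = 4 - \frac{\left(-25\right) \frac{1}{171}}{2} = 4 - - \frac{25}{342} = 4 + \frac{25}{342} = \frac{1393}{342} \approx 4.0731$)
$\left(d - 83\right) + f{\left(J{\left(3 \right)},5 \right)} = \left(\frac{1393}{342} - 83\right) - 18 = - \frac{26993}{342} - 18 = - \frac{33149}{342}$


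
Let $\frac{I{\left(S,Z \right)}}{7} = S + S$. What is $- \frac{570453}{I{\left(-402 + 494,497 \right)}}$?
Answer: $- \frac{570453}{1288} \approx -442.9$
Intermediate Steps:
$I{\left(S,Z \right)} = 14 S$ ($I{\left(S,Z \right)} = 7 \left(S + S\right) = 7 \cdot 2 S = 14 S$)
$- \frac{570453}{I{\left(-402 + 494,497 \right)}} = - \frac{570453}{14 \left(-402 + 494\right)} = - \frac{570453}{14 \cdot 92} = - \frac{570453}{1288}$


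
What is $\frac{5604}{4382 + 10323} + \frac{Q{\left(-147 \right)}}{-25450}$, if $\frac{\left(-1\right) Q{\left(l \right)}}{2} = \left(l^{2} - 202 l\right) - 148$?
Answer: $\frac{32941807}{7484845} \approx 4.4011$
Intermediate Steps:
$Q{\left(l \right)} = 296 - 2 l^{2} + 404 l$ ($Q{\left(l \right)} = - 2 \left(\left(l^{2} - 202 l\right) - 148\right) = - 2 \left(-148 + l^{2} - 202 l\right) = 296 - 2 l^{2} + 404 l$)
$\frac{5604}{4382 + 10323} + \frac{Q{\left(-147 \right)}}{-25450} = \frac{5604}{4382 + 10323} + \frac{296 - 2 \left(-147\right)^{2} + 404 \left(-147\right)}{-25450} = \frac{5604}{14705} + \left(296 - 43218 - 59388\right) \left(- \frac{1}{25450}\right) = 5604 \cdot \frac{1}{14705} + \left(296 - 43218 - 59388\right) \left(- \frac{1}{25450}\right) = \frac{5604}{14705} - - \frac{10231}{2545} = \frac{5604}{14705} + \frac{10231}{2545} = \frac{32941807}{7484845}$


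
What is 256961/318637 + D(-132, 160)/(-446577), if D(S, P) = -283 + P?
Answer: 38264021616/47431985183 ≈ 0.80671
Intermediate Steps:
256961/318637 + D(-132, 160)/(-446577) = 256961/318637 + (-283 + 160)/(-446577) = 256961*(1/318637) - 123*(-1/446577) = 256961/318637 + 41/148859 = 38264021616/47431985183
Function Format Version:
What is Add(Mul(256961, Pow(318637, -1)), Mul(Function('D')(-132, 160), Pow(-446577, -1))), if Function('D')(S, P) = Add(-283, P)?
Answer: Rational(38264021616, 47431985183) ≈ 0.80671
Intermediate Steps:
Add(Mul(256961, Pow(318637, -1)), Mul(Function('D')(-132, 160), Pow(-446577, -1))) = Add(Mul(256961, Pow(318637, -1)), Mul(Add(-283, 160), Pow(-446577, -1))) = Add(Mul(256961, Rational(1, 318637)), Mul(-123, Rational(-1, 446577))) = Add(Rational(256961, 318637), Rational(41, 148859)) = Rational(38264021616, 47431985183)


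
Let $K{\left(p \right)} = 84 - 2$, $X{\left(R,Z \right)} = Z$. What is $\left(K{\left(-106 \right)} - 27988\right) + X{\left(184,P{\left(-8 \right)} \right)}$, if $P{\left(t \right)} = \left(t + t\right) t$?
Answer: $-27778$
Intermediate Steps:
$P{\left(t \right)} = 2 t^{2}$ ($P{\left(t \right)} = 2 t t = 2 t^{2}$)
$K{\left(p \right)} = 82$
$\left(K{\left(-106 \right)} - 27988\right) + X{\left(184,P{\left(-8 \right)} \right)} = \left(82 - 27988\right) + 2 \left(-8\right)^{2} = -27906 + 2 \cdot 64 = -27906 + 128 = -27778$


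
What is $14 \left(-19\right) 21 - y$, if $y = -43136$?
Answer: $37550$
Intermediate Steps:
$14 \left(-19\right) 21 - y = 14 \left(-19\right) 21 - -43136 = \left(-266\right) 21 + 43136 = -5586 + 43136 = 37550$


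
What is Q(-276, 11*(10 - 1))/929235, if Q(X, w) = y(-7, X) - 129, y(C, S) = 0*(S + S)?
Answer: -43/309745 ≈ -0.00013882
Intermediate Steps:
y(C, S) = 0 (y(C, S) = 0*(2*S) = 0)
Q(X, w) = -129 (Q(X, w) = 0 - 129 = -129)
Q(-276, 11*(10 - 1))/929235 = -129/929235 = -129*1/929235 = -43/309745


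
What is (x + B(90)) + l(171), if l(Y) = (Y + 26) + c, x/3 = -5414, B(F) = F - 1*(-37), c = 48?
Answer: -15870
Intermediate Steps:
B(F) = 37 + F (B(F) = F + 37 = 37 + F)
x = -16242 (x = 3*(-5414) = -16242)
l(Y) = 74 + Y (l(Y) = (Y + 26) + 48 = (26 + Y) + 48 = 74 + Y)
(x + B(90)) + l(171) = (-16242 + (37 + 90)) + (74 + 171) = (-16242 + 127) + 245 = -16115 + 245 = -15870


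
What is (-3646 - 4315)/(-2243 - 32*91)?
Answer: 7961/5155 ≈ 1.5443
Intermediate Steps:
(-3646 - 4315)/(-2243 - 32*91) = -7961/(-2243 - 2912) = -7961/(-5155) = -7961*(-1/5155) = 7961/5155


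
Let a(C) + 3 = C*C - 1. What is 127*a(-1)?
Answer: -381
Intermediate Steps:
a(C) = -4 + C² (a(C) = -3 + (C*C - 1) = -3 + (C² - 1) = -3 + (-1 + C²) = -4 + C²)
127*a(-1) = 127*(-4 + (-1)²) = 127*(-4 + 1) = 127*(-3) = -381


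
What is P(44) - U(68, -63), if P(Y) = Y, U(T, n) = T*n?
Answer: 4328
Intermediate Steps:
P(44) - U(68, -63) = 44 - 68*(-63) = 44 - 1*(-4284) = 44 + 4284 = 4328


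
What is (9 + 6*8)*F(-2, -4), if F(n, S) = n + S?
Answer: -342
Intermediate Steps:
F(n, S) = S + n
(9 + 6*8)*F(-2, -4) = (9 + 6*8)*(-4 - 2) = (9 + 48)*(-6) = 57*(-6) = -342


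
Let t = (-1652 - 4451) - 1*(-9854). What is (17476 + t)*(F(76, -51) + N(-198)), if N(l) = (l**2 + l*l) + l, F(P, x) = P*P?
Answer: 1782770822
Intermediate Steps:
F(P, x) = P**2
N(l) = l + 2*l**2 (N(l) = (l**2 + l**2) + l = 2*l**2 + l = l + 2*l**2)
t = 3751 (t = -6103 + 9854 = 3751)
(17476 + t)*(F(76, -51) + N(-198)) = (17476 + 3751)*(76**2 - 198*(1 + 2*(-198))) = 21227*(5776 - 198*(1 - 396)) = 21227*(5776 - 198*(-395)) = 21227*(5776 + 78210) = 21227*83986 = 1782770822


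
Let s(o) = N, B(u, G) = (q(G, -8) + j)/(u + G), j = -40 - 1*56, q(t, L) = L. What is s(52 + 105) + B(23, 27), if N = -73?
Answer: -1877/25 ≈ -75.080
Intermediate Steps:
j = -96 (j = -40 - 56 = -96)
B(u, G) = -104/(G + u) (B(u, G) = (-8 - 96)/(u + G) = -104/(G + u))
s(o) = -73
s(52 + 105) + B(23, 27) = -73 - 104/(27 + 23) = -73 - 104/50 = -73 - 104*1/50 = -73 - 52/25 = -1877/25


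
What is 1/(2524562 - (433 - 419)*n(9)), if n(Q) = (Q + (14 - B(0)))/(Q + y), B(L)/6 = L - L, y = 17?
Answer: 13/32819145 ≈ 3.9611e-7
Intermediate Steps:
B(L) = 0 (B(L) = 6*(L - L) = 6*0 = 0)
n(Q) = (14 + Q)/(17 + Q) (n(Q) = (Q + (14 - 1*0))/(Q + 17) = (Q + (14 + 0))/(17 + Q) = (Q + 14)/(17 + Q) = (14 + Q)/(17 + Q))
1/(2524562 - (433 - 419)*n(9)) = 1/(2524562 - (433 - 419)*(14 + 9)/(17 + 9)) = 1/(2524562 - 14*23/26) = 1/(2524562 - 1*161/13) = 1/(2524562 - 161/13) = 1/(32819145/13) = 13/32819145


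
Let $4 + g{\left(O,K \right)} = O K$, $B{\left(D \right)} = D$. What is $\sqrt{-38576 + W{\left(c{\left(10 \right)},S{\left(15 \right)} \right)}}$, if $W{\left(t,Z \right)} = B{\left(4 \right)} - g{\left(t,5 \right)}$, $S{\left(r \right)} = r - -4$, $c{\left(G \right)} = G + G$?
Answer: $2 i \sqrt{9667} \approx 196.64 i$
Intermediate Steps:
$g{\left(O,K \right)} = -4 + K O$ ($g{\left(O,K \right)} = -4 + O K = -4 + K O$)
$c{\left(G \right)} = 2 G$
$S{\left(r \right)} = 4 + r$ ($S{\left(r \right)} = r + 4 = 4 + r$)
$W{\left(t,Z \right)} = 8 - 5 t$ ($W{\left(t,Z \right)} = 4 - \left(-4 + 5 t\right) = 8 - 5 t$)
$\sqrt{-38576 + W{\left(c{\left(10 \right)},S{\left(15 \right)} \right)}} = \sqrt{-38576 + \left(8 - 5 \cdot 2 \cdot 10\right)} = \sqrt{-38576 + \left(8 - 100\right)} = \sqrt{-38576 - 92} = \sqrt{-38668} = 2 i \sqrt{9667}$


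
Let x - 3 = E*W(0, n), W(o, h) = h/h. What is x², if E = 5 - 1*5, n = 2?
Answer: 9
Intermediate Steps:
W(o, h) = 1
E = 0 (E = 5 - 5 = 0)
x = 3 (x = 3 + 0*1 = 3 + 0 = 3)
x² = 3² = 9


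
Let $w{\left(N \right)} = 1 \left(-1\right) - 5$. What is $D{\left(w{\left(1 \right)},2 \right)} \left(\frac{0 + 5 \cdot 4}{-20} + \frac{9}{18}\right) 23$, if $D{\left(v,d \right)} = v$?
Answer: $69$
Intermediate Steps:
$w{\left(N \right)} = -6$ ($w{\left(N \right)} = -1 - 5 = -6$)
$D{\left(w{\left(1 \right)},2 \right)} \left(\frac{0 + 5 \cdot 4}{-20} + \frac{9}{18}\right) 23 = - 6 \left(\frac{0 + 5 \cdot 4}{-20} + \frac{9}{18}\right) 23 = - 6 \left(\left(0 + 20\right) \left(- \frac{1}{20}\right) + 9 \cdot \frac{1}{18}\right) 23 = - 6 \left(20 \left(- \frac{1}{20}\right) + \frac{1}{2}\right) 23 = - 6 \left(-1 + \frac{1}{2}\right) 23 = \left(-6\right) \left(- \frac{1}{2}\right) 23 = 3 \cdot 23 = 69$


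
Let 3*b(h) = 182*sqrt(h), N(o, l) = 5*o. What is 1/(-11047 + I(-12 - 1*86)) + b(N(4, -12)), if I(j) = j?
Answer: -1/11145 + 364*sqrt(5)/3 ≈ 271.31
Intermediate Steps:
b(h) = 182*sqrt(h)/3 (b(h) = (182*sqrt(h))/3 = 182*sqrt(h)/3)
1/(-11047 + I(-12 - 1*86)) + b(N(4, -12)) = 1/(-11047 + (-12 - 1*86)) + 182*sqrt(5*4)/3 = 1/(-11047 + (-12 - 86)) + 182*sqrt(20)/3 = 1/(-11047 - 98) + 182*(2*sqrt(5))/3 = 1/(-11145) + 364*sqrt(5)/3 = -1/11145 + 364*sqrt(5)/3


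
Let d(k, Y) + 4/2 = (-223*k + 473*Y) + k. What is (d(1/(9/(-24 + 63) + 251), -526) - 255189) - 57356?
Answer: -916677828/1633 ≈ -5.6135e+5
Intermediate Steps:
d(k, Y) = -2 - 222*k + 473*Y (d(k, Y) = -2 + ((-223*k + 473*Y) + k) = -2 + (-222*k + 473*Y) = -2 - 222*k + 473*Y)
(d(1/(9/(-24 + 63) + 251), -526) - 255189) - 57356 = ((-2 - 222/(9/(-24 + 63) + 251) + 473*(-526)) - 255189) - 57356 = ((-2 - 222/(9/39 + 251) - 248798) - 255189) - 57356 = ((-2 - 222/(9*(1/39) + 251) - 248798) - 255189) - 57356 = ((-2 - 222/(3/13 + 251) - 248798) - 255189) - 57356 = ((-2 - 222/3266/13 - 248798) - 255189) - 57356 = ((-2 - 222*13/3266 - 248798) - 255189) - 57356 = ((-2 - 1443/1633 - 248798) - 255189) - 57356 = (-406291843/1633 - 255189) - 57356 = -823015480/1633 - 57356 = -916677828/1633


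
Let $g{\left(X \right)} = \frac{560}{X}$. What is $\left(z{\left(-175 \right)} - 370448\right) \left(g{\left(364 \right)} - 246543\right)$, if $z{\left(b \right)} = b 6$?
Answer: $\frac{1190665578422}{13} \approx 9.159 \cdot 10^{10}$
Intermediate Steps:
$z{\left(b \right)} = 6 b$
$\left(z{\left(-175 \right)} - 370448\right) \left(g{\left(364 \right)} - 246543\right) = \left(6 \left(-175\right) - 370448\right) \left(\frac{560}{364} - 246543\right) = \left(-1050 - 370448\right) \left(560 \cdot \frac{1}{364} - 246543\right) = - 371498 \left(\frac{20}{13} - 246543\right) = \left(-371498\right) \left(- \frac{3205039}{13}\right) = \frac{1190665578422}{13}$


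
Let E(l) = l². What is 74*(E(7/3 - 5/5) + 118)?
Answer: 79772/9 ≈ 8863.6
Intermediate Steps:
74*(E(7/3 - 5/5) + 118) = 74*((7/3 - 5/5)² + 118) = 74*((7*(⅓) - 5*⅕)² + 118) = 74*((7/3 - 1)² + 118) = 74*((4/3)² + 118) = 74*(16/9 + 118) = 74*(1078/9) = 79772/9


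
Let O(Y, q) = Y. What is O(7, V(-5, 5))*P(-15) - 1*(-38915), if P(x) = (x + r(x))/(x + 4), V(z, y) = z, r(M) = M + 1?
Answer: 428268/11 ≈ 38933.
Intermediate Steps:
r(M) = 1 + M
P(x) = (1 + 2*x)/(4 + x) (P(x) = (x + (1 + x))/(x + 4) = (1 + 2*x)/(4 + x))
O(7, V(-5, 5))*P(-15) - 1*(-38915) = 7*((1 + 2*(-15))/(4 - 15)) - 1*(-38915) = 7*((1 - 30)/(-11)) + 38915 = 7*(-1/11*(-29)) + 38915 = 7*(29/11) + 38915 = 203/11 + 38915 = 428268/11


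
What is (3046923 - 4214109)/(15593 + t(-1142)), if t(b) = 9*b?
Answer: -1167186/5315 ≈ -219.60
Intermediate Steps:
(3046923 - 4214109)/(15593 + t(-1142)) = (3046923 - 4214109)/(15593 + 9*(-1142)) = -1167186/(15593 - 10278) = -1167186/5315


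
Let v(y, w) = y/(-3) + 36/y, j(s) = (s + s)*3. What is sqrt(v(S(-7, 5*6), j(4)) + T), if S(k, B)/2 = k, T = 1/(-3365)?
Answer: sqrt(10461175935)/70665 ≈ 1.4474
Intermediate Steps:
T = -1/3365 ≈ -0.00029718
S(k, B) = 2*k
j(s) = 6*s (j(s) = (2*s)*3 = 6*s)
v(y, w) = 36/y - y/3 (v(y, w) = y*(-1/3) + 36/y = -y/3 + 36/y = 36/y - y/3)
sqrt(v(S(-7, 5*6), j(4)) + T) = sqrt((36/((2*(-7))) - 2*(-7)/3) - 1/3365) = sqrt((36/(-14) - 1/3*(-14)) - 1/3365) = sqrt((36*(-1/14) + 14/3) - 1/3365) = sqrt((-18/7 + 14/3) - 1/3365) = sqrt(44/21 - 1/3365) = sqrt(148039/70665) = sqrt(10461175935)/70665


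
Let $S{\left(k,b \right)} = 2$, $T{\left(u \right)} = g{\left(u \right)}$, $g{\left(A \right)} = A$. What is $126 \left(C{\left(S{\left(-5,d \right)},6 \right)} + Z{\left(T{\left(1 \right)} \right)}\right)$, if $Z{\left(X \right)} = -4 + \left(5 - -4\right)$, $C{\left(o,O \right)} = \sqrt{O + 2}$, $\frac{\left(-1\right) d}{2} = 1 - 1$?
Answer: $630 + 252 \sqrt{2} \approx 986.38$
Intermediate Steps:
$d = 0$ ($d = - 2 \left(1 - 1\right) = \left(-2\right) 0 = 0$)
$T{\left(u \right)} = u$
$C{\left(o,O \right)} = \sqrt{2 + O}$
$Z{\left(X \right)} = 5$ ($Z{\left(X \right)} = -4 + \left(5 + 4\right) = -4 + 9 = 5$)
$126 \left(C{\left(S{\left(-5,d \right)},6 \right)} + Z{\left(T{\left(1 \right)} \right)}\right) = 126 \left(\sqrt{2 + 6} + 5\right) = 126 \left(\sqrt{8} + 5\right) = 126 \left(2 \sqrt{2} + 5\right) = 126 \left(5 + 2 \sqrt{2}\right) = 630 + 252 \sqrt{2}$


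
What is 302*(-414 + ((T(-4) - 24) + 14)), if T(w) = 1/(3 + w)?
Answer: -128350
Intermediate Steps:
302*(-414 + ((T(-4) - 24) + 14)) = 302*(-414 + ((1/(3 - 4) - 24) + 14)) = 302*(-414 + ((1/(-1) - 24) + 14)) = 302*(-414 + ((-1 - 24) + 14)) = 302*(-414 + (-25 + 14)) = 302*(-414 - 11) = 302*(-425) = -128350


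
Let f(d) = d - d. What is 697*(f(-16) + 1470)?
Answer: 1024590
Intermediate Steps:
f(d) = 0
697*(f(-16) + 1470) = 697*(0 + 1470) = 697*1470 = 1024590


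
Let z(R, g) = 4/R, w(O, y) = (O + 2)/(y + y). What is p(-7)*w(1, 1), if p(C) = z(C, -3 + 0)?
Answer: -6/7 ≈ -0.85714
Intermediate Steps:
w(O, y) = (2 + O)/(2*y) (w(O, y) = (2 + O)/((2*y)) = (2 + O)*(1/(2*y)) = (2 + O)/(2*y))
p(C) = 4/C
p(-7)*w(1, 1) = (4/(-7))*((1/2)*(2 + 1)/1) = (4*(-1/7))*((1/2)*1*3) = -4/7*3/2 = -6/7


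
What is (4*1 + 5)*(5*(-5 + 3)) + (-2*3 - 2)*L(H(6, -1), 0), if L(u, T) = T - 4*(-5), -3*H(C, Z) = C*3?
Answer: -250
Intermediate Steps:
H(C, Z) = -C (H(C, Z) = -C*3/3 = -C)
L(u, T) = 20 + T (L(u, T) = T + 20 = 20 + T)
(4*1 + 5)*(5*(-5 + 3)) + (-2*3 - 2)*L(H(6, -1), 0) = (4*1 + 5)*(5*(-5 + 3)) + (-2*3 - 2)*(20 + 0) = (4 + 5)*(5*(-2)) + (-6 - 2)*20 = 9*(-10) - 8*20 = -90 - 160 = -250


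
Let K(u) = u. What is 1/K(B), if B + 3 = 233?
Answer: 1/230 ≈ 0.0043478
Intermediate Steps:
B = 230 (B = -3 + 233 = 230)
1/K(B) = 1/230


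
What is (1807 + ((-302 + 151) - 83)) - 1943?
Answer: -370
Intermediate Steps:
(1807 + ((-302 + 151) - 83)) - 1943 = (1807 + (-151 - 83)) - 1943 = (1807 - 234) - 1943 = 1573 - 1943 = -370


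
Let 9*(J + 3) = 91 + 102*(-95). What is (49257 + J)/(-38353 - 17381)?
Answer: -433687/501606 ≈ -0.86460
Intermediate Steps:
J = -9626/9 (J = -3 + (91 + 102*(-95))/9 = -3 + (91 - 9690)/9 = -3 + (⅑)*(-9599) = -3 - 9599/9 = -9626/9 ≈ -1069.6)
(49257 + J)/(-38353 - 17381) = (49257 - 9626/9)/(-38353 - 17381) = (433687/9)/(-55734) = (433687/9)*(-1/55734) = -433687/501606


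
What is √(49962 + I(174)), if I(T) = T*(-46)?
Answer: 9*√518 ≈ 204.84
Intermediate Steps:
I(T) = -46*T
√(49962 + I(174)) = √(49962 - 46*174) = √(49962 - 8004) = √41958 = 9*√518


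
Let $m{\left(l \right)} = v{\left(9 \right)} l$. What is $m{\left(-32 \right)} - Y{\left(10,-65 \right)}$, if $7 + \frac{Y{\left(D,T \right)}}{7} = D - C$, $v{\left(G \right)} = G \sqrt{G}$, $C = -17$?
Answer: $-1004$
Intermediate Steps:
$v{\left(G \right)} = G^{\frac{3}{2}}$
$Y{\left(D,T \right)} = 70 + 7 D$ ($Y{\left(D,T \right)} = -49 + 7 \left(D - -17\right) = -49 + 7 \left(D + 17\right) = -49 + 7 \left(17 + D\right) = -49 + \left(119 + 7 D\right) = 70 + 7 D$)
$m{\left(l \right)} = 27 l$ ($m{\left(l \right)} = 9^{\frac{3}{2}} l = 27 l$)
$m{\left(-32 \right)} - Y{\left(10,-65 \right)} = 27 \left(-32\right) - \left(70 + 7 \cdot 10\right) = -864 - \left(70 + 70\right) = -864 - 140 = -1004$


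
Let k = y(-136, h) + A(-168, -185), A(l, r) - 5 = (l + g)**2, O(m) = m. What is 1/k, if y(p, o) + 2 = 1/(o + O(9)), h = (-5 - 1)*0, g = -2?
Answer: 9/260128 ≈ 3.4598e-5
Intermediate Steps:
h = 0 (h = -6*0 = 0)
y(p, o) = -2 + 1/(9 + o) (y(p, o) = -2 + 1/(o + 9) = -2 + 1/(9 + o))
A(l, r) = 5 + (-2 + l)**2 (A(l, r) = 5 + (l - 2)**2 = 5 + (-2 + l)**2)
k = 260128/9 (k = (-17 - 2*0)/(9 + 0) + (5 + (-2 - 168)**2) = (-17 + 0)/9 + (5 + (-170)**2) = (1/9)*(-17) + (5 + 28900) = -17/9 + 28905 = 260128/9 ≈ 28903.)
1/k = 1/(260128/9) = 9/260128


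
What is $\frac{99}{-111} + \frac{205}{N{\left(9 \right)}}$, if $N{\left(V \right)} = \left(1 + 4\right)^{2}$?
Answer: $\frac{1352}{185} \approx 7.3081$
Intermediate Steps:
$N{\left(V \right)} = 25$ ($N{\left(V \right)} = 5^{2} = 25$)
$\frac{99}{-111} + \frac{205}{N{\left(9 \right)}} = \frac{99}{-111} + \frac{205}{25} = 99 \left(- \frac{1}{111}\right) + 205 \cdot \frac{1}{25} = - \frac{33}{37} + \frac{41}{5} = \frac{1352}{185}$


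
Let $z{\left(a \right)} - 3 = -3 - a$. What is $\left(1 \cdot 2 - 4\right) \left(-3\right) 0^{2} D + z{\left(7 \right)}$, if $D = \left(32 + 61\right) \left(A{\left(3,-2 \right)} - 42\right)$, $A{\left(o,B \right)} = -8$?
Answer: $-7$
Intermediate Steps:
$z{\left(a \right)} = - a$ ($z{\left(a \right)} = 3 - \left(3 + a\right) = - a$)
$D = -4650$ ($D = \left(32 + 61\right) \left(-8 - 42\right) = 93 \left(-50\right) = -4650$)
$\left(1 \cdot 2 - 4\right) \left(-3\right) 0^{2} D + z{\left(7 \right)} = \left(1 \cdot 2 - 4\right) \left(-3\right) 0^{2} \left(-4650\right) - 7 = \left(2 - 4\right) \left(-3\right) 0 \left(-4650\right) - 7 = \left(-2\right) \left(-3\right) 0 \left(-4650\right) - 7 = 6 \cdot 0 \left(-4650\right) - 7 = 0 \left(-4650\right) - 7 = 0 - 7 = -7$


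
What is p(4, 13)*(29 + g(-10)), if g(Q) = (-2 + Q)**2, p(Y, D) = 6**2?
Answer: 6228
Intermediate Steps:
p(Y, D) = 36
p(4, 13)*(29 + g(-10)) = 36*(29 + (-2 - 10)**2) = 36*(29 + (-12)**2) = 36*(29 + 144) = 36*173 = 6228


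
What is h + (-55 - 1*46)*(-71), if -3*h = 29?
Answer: 21484/3 ≈ 7161.3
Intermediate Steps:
h = -29/3 (h = -⅓*29 = -29/3 ≈ -9.6667)
h + (-55 - 1*46)*(-71) = -29/3 + (-55 - 1*46)*(-71) = -29/3 + (-55 - 46)*(-71) = -29/3 - 101*(-71) = -29/3 + 7171 = 21484/3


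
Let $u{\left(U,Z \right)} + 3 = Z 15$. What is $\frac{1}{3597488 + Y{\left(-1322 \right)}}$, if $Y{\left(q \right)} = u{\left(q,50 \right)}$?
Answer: $\frac{1}{3598235} \approx 2.7791 \cdot 10^{-7}$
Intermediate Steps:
$u{\left(U,Z \right)} = -3 + 15 Z$ ($u{\left(U,Z \right)} = -3 + Z 15 = -3 + 15 Z$)
$Y{\left(q \right)} = 747$ ($Y{\left(q \right)} = -3 + 15 \cdot 50 = -3 + 750 = 747$)
$\frac{1}{3597488 + Y{\left(-1322 \right)}} = \frac{1}{3597488 + 747} = \frac{1}{3598235}$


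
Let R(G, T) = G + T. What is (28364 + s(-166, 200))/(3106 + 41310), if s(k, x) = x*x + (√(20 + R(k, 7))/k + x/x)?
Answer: 68365/44416 - I*√139/7373056 ≈ 1.5392 - 1.599e-6*I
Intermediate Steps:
s(k, x) = 1 + x² + √(27 + k)/k (s(k, x) = x*x + (√(20 + (k + 7))/k + x/x) = x² + (√(20 + (7 + k))/k + 1) = x² + (√(27 + k)/k + 1) = x² + (1 + √(27 + k)/k) = 1 + x² + √(27 + k)/k)
(28364 + s(-166, 200))/(3106 + 41310) = (28364 + (1 + 200² + √(27 - 166)/(-166)))/(3106 + 41310) = (28364 + (1 + 40000 - I*√139/166))/44416 = (28364 + (1 + 40000 - I*√139/166))*(1/44416) = (28364 + (40001 - I*√139/166))*(1/44416) = (68365 - I*√139/166)*(1/44416) = 68365/44416 - I*√139/7373056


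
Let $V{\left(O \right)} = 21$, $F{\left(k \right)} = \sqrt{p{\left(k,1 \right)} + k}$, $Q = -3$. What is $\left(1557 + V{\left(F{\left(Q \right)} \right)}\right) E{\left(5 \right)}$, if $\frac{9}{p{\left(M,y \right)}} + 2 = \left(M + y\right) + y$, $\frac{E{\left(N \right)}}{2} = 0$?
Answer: $0$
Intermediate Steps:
$E{\left(N \right)} = 0$ ($E{\left(N \right)} = 2 \cdot 0 = 0$)
$p{\left(M,y \right)} = \frac{9}{-2 + M + 2 y}$ ($p{\left(M,y \right)} = \frac{9}{-2 + \left(\left(M + y\right) + y\right)} = \frac{9}{-2 + \left(M + 2 y\right)} = \frac{9}{-2 + M + 2 y}$)
$F{\left(k \right)} = \sqrt{k + \frac{9}{k}}$ ($F{\left(k \right)} = \sqrt{\frac{9}{-2 + k + 2 \cdot 1} + k} = \sqrt{\frac{9}{-2 + k + 2} + k} = \sqrt{\frac{9}{k} + k} = \sqrt{k + \frac{9}{k}}$)
$\left(1557 + V{\left(F{\left(Q \right)} \right)}\right) E{\left(5 \right)} = \left(1557 + 21\right) 0 = 1578 \cdot 0 = 0$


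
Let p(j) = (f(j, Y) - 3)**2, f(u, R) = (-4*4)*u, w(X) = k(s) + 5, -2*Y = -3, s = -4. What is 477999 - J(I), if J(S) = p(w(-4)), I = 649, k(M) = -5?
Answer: 477990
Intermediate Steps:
Y = 3/2 (Y = -1/2*(-3) = 3/2 ≈ 1.5000)
w(X) = 0 (w(X) = -5 + 5 = 0)
f(u, R) = -16*u
p(j) = (-3 - 16*j)**2 (p(j) = (-16*j - 3)**2 = (-3 - 16*j)**2)
J(S) = 9 (J(S) = (3 + 16*0)**2 = (3 + 0)**2 = 3**2 = 9)
477999 - J(I) = 477999 - 1*9 = 477999 - 9 = 477990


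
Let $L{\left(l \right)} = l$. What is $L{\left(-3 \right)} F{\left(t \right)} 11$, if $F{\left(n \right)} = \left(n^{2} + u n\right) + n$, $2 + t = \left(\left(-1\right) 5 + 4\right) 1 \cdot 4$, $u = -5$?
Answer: $-1980$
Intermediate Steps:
$t = -6$ ($t = -2 + \left(\left(-1\right) 5 + 4\right) 1 \cdot 4 = -2 + \left(-5 + 4\right) 1 \cdot 4 = -2 + \left(-1\right) 1 \cdot 4 = -2 - 4 = -6$)
$F{\left(n \right)} = n^{2} - 4 n$ ($F{\left(n \right)} = \left(n^{2} - 5 n\right) + n = n^{2} - 4 n$)
$L{\left(-3 \right)} F{\left(t \right)} 11 = - 3 \left(- 6 \left(-4 - 6\right)\right) 11 = - 3 \left(\left(-6\right) \left(-10\right)\right) 11 = \left(-3\right) 60 \cdot 11 = \left(-180\right) 11 = -1980$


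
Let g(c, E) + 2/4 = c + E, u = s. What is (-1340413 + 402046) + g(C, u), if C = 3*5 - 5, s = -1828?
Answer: -1880371/2 ≈ -9.4019e+5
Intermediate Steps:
u = -1828
C = 10 (C = 15 - 5 = 10)
g(c, E) = -½ + E + c (g(c, E) = -½ + (c + E) = -½ + (E + c) = -½ + E + c)
(-1340413 + 402046) + g(C, u) = (-1340413 + 402046) + (-½ - 1828 + 10) = -938367 - 3637/2 = -1880371/2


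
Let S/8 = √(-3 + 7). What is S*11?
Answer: 176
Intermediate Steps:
S = 16 (S = 8*√(-3 + 7) = 8*√4 = 8*2 = 16)
S*11 = 16*11 = 176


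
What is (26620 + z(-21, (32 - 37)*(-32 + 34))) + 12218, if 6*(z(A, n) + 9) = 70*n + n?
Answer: 116132/3 ≈ 38711.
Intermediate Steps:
z(A, n) = -9 + 71*n/6 (z(A, n) = -9 + (70*n + n)/6 = -9 + (71*n)/6 = -9 + 71*n/6)
(26620 + z(-21, (32 - 37)*(-32 + 34))) + 12218 = (26620 + (-9 + 71*((32 - 37)*(-32 + 34))/6)) + 12218 = (26620 + (-9 + 71*(-5*2)/6)) + 12218 = (26620 + (-9 + (71/6)*(-10))) + 12218 = (26620 + (-9 - 355/3)) + 12218 = (26620 - 382/3) + 12218 = 79478/3 + 12218 = 116132/3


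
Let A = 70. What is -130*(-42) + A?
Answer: 5530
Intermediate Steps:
-130*(-42) + A = -130*(-42) + 70 = 5460 + 70 = 5530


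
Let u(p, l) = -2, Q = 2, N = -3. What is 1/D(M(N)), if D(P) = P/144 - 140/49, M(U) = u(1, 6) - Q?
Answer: -252/727 ≈ -0.34663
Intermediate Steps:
M(U) = -4 (M(U) = -2 - 1*2 = -2 - 2 = -4)
D(P) = -20/7 + P/144 (D(P) = P*(1/144) - 140*1/49 = P/144 - 20/7 = -20/7 + P/144)
1/D(M(N)) = 1/(-20/7 + (1/144)*(-4)) = 1/(-20/7 - 1/36) = 1/(-727/252) = -252/727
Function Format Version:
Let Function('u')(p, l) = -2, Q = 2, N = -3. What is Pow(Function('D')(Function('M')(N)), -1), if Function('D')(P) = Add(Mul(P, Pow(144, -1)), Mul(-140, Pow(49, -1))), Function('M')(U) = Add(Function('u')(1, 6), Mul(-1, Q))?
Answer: Rational(-252, 727) ≈ -0.34663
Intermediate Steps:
Function('M')(U) = -4 (Function('M')(U) = Add(-2, Mul(-1, 2)) = Add(-2, -2) = -4)
Function('D')(P) = Add(Rational(-20, 7), Mul(Rational(1, 144), P)) (Function('D')(P) = Add(Mul(P, Rational(1, 144)), Mul(-140, Rational(1, 49))) = Add(Mul(Rational(1, 144), P), Rational(-20, 7)) = Add(Rational(-20, 7), Mul(Rational(1, 144), P)))
Pow(Function('D')(Function('M')(N)), -1) = Pow(Add(Rational(-20, 7), Mul(Rational(1, 144), -4)), -1) = Pow(Add(Rational(-20, 7), Rational(-1, 36)), -1) = Pow(Rational(-727, 252), -1) = Rational(-252, 727)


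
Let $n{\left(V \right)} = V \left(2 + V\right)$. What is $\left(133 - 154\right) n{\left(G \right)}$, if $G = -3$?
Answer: $-63$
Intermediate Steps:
$\left(133 - 154\right) n{\left(G \right)} = \left(133 - 154\right) \left(- 3 \left(2 - 3\right)\right) = - 21 \left(\left(-3\right) \left(-1\right)\right) = \left(-21\right) 3 = -63$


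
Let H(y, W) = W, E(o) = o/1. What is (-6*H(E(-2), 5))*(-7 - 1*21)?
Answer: 840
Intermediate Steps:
E(o) = o (E(o) = o*1 = o)
(-6*H(E(-2), 5))*(-7 - 1*21) = (-6*5)*(-7 - 1*21) = -30*(-7 - 21) = -30*(-28) = 840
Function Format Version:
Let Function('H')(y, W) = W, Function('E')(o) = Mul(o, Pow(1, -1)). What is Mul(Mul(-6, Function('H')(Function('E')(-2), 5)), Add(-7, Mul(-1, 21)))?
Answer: 840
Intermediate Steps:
Function('E')(o) = o (Function('E')(o) = Mul(o, 1) = o)
Mul(Mul(-6, Function('H')(Function('E')(-2), 5)), Add(-7, Mul(-1, 21))) = Mul(Mul(-6, 5), Add(-7, Mul(-1, 21))) = Mul(-30, Add(-7, -21)) = Mul(-30, -28) = 840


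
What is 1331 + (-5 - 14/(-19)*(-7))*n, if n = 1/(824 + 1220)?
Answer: 51690523/38836 ≈ 1331.0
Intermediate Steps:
n = 1/2044 ≈ 0.00048924
1331 + (-5 - 14/(-19)*(-7))*n = 1331 + (-5 - 14/(-19)*(-7))*(1/2044) = 1331 + (-5 - 14*(-1/19)*(-7))*(1/2044) = 1331 + (-5 + (14/19)*(-7))*(1/2044) = 1331 + (-5 - 98/19)*(1/2044) = 1331 - 193/19*1/2044 = 1331 - 193/38836 = 51690523/38836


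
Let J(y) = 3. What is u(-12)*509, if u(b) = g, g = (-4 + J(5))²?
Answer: 509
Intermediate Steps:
g = 1 (g = (-4 + 3)² = (-1)² = 1)
u(b) = 1
u(-12)*509 = 1*509 = 509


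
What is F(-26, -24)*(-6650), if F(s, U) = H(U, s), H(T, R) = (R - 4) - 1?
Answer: 206150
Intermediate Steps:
H(T, R) = -5 + R (H(T, R) = (-4 + R) - 1 = -5 + R)
F(s, U) = -5 + s
F(-26, -24)*(-6650) = (-5 - 26)*(-6650) = -31*(-6650) = 206150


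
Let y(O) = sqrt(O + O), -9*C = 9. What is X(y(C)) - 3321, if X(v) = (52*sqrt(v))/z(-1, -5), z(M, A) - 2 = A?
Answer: -3321 - 52*2**(1/4)*sqrt(I)/3 ≈ -3335.6 - 14.576*I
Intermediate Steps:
C = -1 (C = -1/9*9 = -1)
y(O) = sqrt(2)*sqrt(O) (y(O) = sqrt(2*O) = sqrt(2)*sqrt(O))
z(M, A) = 2 + A
X(v) = -52*sqrt(v)/3 (X(v) = (52*sqrt(v))/(2 - 5) = (52*sqrt(v))/(-3) = (52*sqrt(v))*(-1/3) = -52*sqrt(v)/3)
X(y(C)) - 3321 = -52*(-1)**(1/4)*2**(1/4)/3 - 3321 = -52*2**(1/4)*sqrt(I)/3 - 3321 = -3321 - 52*2**(1/4)*sqrt(I)/3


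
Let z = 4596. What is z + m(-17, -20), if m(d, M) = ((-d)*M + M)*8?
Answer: 1716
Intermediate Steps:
m(d, M) = 8*M - 8*M*d (m(d, M) = (-M*d + M)*8 = (M - M*d)*8 = 8*M - 8*M*d)
z + m(-17, -20) = 4596 + 8*(-20)*(1 - 1*(-17)) = 4596 + 8*(-20)*(1 + 17) = 4596 + 8*(-20)*18 = 4596 - 2880 = 1716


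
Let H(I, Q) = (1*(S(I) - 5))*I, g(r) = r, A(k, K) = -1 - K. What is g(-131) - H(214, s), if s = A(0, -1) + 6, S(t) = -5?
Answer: 2009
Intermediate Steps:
s = 6 (s = (-1 - 1*(-1)) + 6 = (-1 + 1) + 6 = 0 + 6 = 6)
H(I, Q) = -10*I (H(I, Q) = (1*(-5 - 5))*I = (1*(-10))*I = -10*I)
g(-131) - H(214, s) = -131 - (-10)*214 = -131 - 1*(-2140) = -131 + 2140 = 2009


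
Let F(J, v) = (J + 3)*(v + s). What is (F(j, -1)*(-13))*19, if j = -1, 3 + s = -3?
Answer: 3458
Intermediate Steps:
s = -6 (s = -3 - 3 = -6)
F(J, v) = (-6 + v)*(3 + J) (F(J, v) = (J + 3)*(v - 6) = (3 + J)*(-6 + v) = (-6 + v)*(3 + J))
(F(j, -1)*(-13))*19 = ((-18 - 6*(-1) + 3*(-1) - 1*(-1))*(-13))*19 = ((-18 + 6 - 3 + 1)*(-13))*19 = -14*(-13)*19 = 182*19 = 3458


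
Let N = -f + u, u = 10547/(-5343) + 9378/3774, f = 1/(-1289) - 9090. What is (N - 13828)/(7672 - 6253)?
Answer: -20522813026613/6147112090977 ≈ -3.3386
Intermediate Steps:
f = -11717011/1289 (f = -1/1289 - 9090 = -11717011/1289 ≈ -9090.0)
u = 1717046/3360747 (u = 10547*(-1/5343) + 9378*(1/3774) = -10547/5343 + 1563/629 = 1717046/3360747 ≈ 0.51091)
N = 39380122839511/4332002883 (N = -1*(-11717011/1289) + 1717046/3360747 = 11717011/1289 + 1717046/3360747 = 39380122839511/4332002883 ≈ 9090.5)
(N - 13828)/(7672 - 6253) = (39380122839511/4332002883 - 13828)/(7672 - 6253) = -20522813026613/4332002883/1419 = -20522813026613/4332002883*1/1419 = -20522813026613/6147112090977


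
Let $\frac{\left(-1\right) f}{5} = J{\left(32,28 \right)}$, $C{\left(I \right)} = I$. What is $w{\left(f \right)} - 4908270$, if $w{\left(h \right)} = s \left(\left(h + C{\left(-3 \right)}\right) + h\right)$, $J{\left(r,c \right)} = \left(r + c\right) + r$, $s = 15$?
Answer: $-4922115$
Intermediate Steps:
$J{\left(r,c \right)} = c + 2 r$ ($J{\left(r,c \right)} = \left(c + r\right) + r = c + 2 r$)
$f = -460$ ($f = - 5 \left(28 + 2 \cdot 32\right) = - 5 \left(28 + 64\right) = \left(-5\right) 92 = -460$)
$w{\left(h \right)} = -45 + 30 h$ ($w{\left(h \right)} = 15 \left(\left(h - 3\right) + h\right) = 15 \left(\left(-3 + h\right) + h\right) = 15 \left(-3 + 2 h\right) = -45 + 30 h$)
$w{\left(f \right)} - 4908270 = \left(-45 + 30 \left(-460\right)\right) - 4908270 = \left(-45 - 13800\right) - 4908270 = -13845 - 4908270 = -4922115$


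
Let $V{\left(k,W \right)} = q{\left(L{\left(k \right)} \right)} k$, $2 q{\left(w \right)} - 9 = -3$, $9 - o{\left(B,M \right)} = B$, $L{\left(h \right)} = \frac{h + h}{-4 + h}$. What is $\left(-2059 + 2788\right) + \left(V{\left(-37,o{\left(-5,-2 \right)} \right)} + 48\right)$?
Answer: $666$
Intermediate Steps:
$L{\left(h \right)} = \frac{2 h}{-4 + h}$
$o{\left(B,M \right)} = 9 - B$
$q{\left(w \right)} = 3$ ($q{\left(w \right)} = \frac{9}{2} + \frac{1}{2} \left(-3\right) = \frac{9}{2} - \frac{3}{2} = 3$)
$V{\left(k,W \right)} = 3 k$
$\left(-2059 + 2788\right) + \left(V{\left(-37,o{\left(-5,-2 \right)} \right)} + 48\right) = \left(-2059 + 2788\right) + \left(3 \left(-37\right) + 48\right) = 729 + \left(-111 + 48\right) = 729 - 63 = 666$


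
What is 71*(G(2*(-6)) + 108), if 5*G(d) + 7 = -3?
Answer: 7526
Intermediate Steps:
G(d) = -2 (G(d) = -7/5 + (⅕)*(-3) = -7/5 - ⅗ = -2)
71*(G(2*(-6)) + 108) = 71*(-2 + 108) = 71*106 = 7526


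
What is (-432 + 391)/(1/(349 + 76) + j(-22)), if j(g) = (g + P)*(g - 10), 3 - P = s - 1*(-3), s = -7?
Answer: -17425/204001 ≈ -0.085416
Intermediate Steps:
P = 7 (P = 3 - (-7 - 1*(-3)) = 3 - (-7 + 3) = 3 - 1*(-4) = 3 + 4 = 7)
j(g) = (-10 + g)*(7 + g) (j(g) = (g + 7)*(g - 10) = (7 + g)*(-10 + g) = (-10 + g)*(7 + g))
(-432 + 391)/(1/(349 + 76) + j(-22)) = (-432 + 391)/(1/(349 + 76) + (-70 + (-22)**2 - 3*(-22))) = -41/(1/425 + (-70 + 484 + 66)) = -41/(1/425 + 480) = -41/204001/425 = -41*425/204001 = -17425/204001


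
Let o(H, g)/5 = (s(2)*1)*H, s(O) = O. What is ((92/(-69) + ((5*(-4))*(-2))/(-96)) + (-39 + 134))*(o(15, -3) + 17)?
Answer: 62291/4 ≈ 15573.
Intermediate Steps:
o(H, g) = 10*H (o(H, g) = 5*((2*1)*H) = 5*(2*H) = 10*H)
((92/(-69) + ((5*(-4))*(-2))/(-96)) + (-39 + 134))*(o(15, -3) + 17) = ((92/(-69) + ((5*(-4))*(-2))/(-96)) + (-39 + 134))*(10*15 + 17) = ((92*(-1/69) - 20*(-2)*(-1/96)) + 95)*(150 + 17) = ((-4/3 + 40*(-1/96)) + 95)*167 = ((-4/3 - 5/12) + 95)*167 = (-7/4 + 95)*167 = (373/4)*167 = 62291/4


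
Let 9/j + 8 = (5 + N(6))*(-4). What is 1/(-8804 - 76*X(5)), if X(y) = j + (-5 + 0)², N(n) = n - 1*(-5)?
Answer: -2/21389 ≈ -9.3506e-5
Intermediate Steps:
N(n) = 5 + n (N(n) = n + 5 = 5 + n)
j = -⅛ (j = 9/(-8 + (5 + (5 + 6))*(-4)) = 9/(-8 + (5 + 11)*(-4)) = 9/(-8 + 16*(-4)) = 9/(-8 - 64) = 9/(-72) = 9*(-1/72) = -⅛ ≈ -0.12500)
X(y) = 199/8 (X(y) = -⅛ + (-5 + 0)² = -⅛ + (-5)² = -⅛ + 25 = 199/8)
1/(-8804 - 76*X(5)) = 1/(-8804 - 76*199/8) = 1/(-8804 - 3781/2) = 1/(-21389/2) = -2/21389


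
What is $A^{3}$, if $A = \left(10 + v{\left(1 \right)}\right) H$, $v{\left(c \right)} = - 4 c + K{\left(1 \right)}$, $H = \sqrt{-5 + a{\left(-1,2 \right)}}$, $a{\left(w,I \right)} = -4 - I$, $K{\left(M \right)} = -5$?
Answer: $- 11 i \sqrt{11} \approx - 36.483 i$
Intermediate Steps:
$H = i \sqrt{11}$ ($H = \sqrt{-5 - 6} = \sqrt{-11} = i \sqrt{11} \approx 3.3166 i$)
$v{\left(c \right)} = -5 - 4 c$ ($v{\left(c \right)} = - 4 c - 5 = -5 - 4 c$)
$A = i \sqrt{11}$ ($A = \left(10 - 9\right) i \sqrt{11} = 1 i \sqrt{11} = i \sqrt{11} \approx 3.3166 i$)
$A^{3} = \left(i \sqrt{11}\right)^{3} = - 11 i \sqrt{11}$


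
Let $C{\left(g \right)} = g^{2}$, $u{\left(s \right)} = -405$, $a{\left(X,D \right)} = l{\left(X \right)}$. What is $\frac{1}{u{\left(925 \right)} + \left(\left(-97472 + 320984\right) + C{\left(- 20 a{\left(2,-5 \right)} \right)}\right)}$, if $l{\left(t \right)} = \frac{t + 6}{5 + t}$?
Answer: $\frac{49}{10957843} \approx 4.4717 \cdot 10^{-6}$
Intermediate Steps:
$l{\left(t \right)} = \frac{6 + t}{5 + t}$
$a{\left(X,D \right)} = \frac{6 + X}{5 + X}$
$\frac{1}{u{\left(925 \right)} + \left(\left(-97472 + 320984\right) + C{\left(- 20 a{\left(2,-5 \right)} \right)}\right)} = \frac{1}{-405 + \left(\left(-97472 + 320984\right) + \left(- 20 \frac{6 + 2}{5 + 2}\right)^{2}\right)} = \frac{1}{-405 + \left(223512 + \left(- 20 \cdot \frac{1}{7} \cdot 8\right)^{2}\right)} = \frac{1}{-405 + \left(223512 + \left(\left(-20\right) \frac{8}{7}\right)^{2}\right)} = \frac{1}{-405 + \left(223512 + \left(- \frac{160}{7}\right)^{2}\right)} = \frac{1}{-405 + \left(223512 + \frac{25600}{49}\right)} = \frac{1}{-405 + \frac{10977688}{49}} = \frac{1}{\frac{10957843}{49}} = \frac{49}{10957843}$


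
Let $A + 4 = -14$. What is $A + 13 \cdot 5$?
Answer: $47$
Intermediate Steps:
$A = -18$ ($A = -4 - 14 = -18$)
$A + 13 \cdot 5 = -18 + 13 \cdot 5 = -18 + 65 = 47$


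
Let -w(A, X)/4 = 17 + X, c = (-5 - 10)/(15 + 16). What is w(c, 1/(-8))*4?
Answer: -270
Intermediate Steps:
c = -15/31 ≈ -0.48387
w(A, X) = -68 - 4*X (w(A, X) = -4*(17 + X) = -68 - 4*X)
w(c, 1/(-8))*4 = (-68 - 4/(-8))*4 = (-68 - 4*(-⅛))*4 = (-68 + ½)*4 = -135/2*4 = -270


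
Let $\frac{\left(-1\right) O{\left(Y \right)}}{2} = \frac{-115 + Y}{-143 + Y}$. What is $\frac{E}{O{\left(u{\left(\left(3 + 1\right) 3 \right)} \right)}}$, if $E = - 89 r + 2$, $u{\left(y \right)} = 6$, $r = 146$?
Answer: $\frac{889952}{109} \approx 8164.7$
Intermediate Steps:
$E = -12992$ ($E = \left(-89\right) 146 + 2 = -12994 + 2 = -12992$)
$O{\left(Y \right)} = - \frac{2 \left(-115 + Y\right)}{-143 + Y}$ ($O{\left(Y \right)} = - 2 \frac{-115 + Y}{-143 + Y} = - \frac{2 \left(-115 + Y\right)}{-143 + Y}$)
$\frac{E}{O{\left(u{\left(\left(3 + 1\right) 3 \right)} \right)}} = - \frac{12992}{2 \frac{1}{-143 + 6} \left(115 - 6\right)} = - \frac{12992}{2 \frac{1}{-137} \left(115 - 6\right)} = - \frac{12992}{2 \left(- \frac{1}{137}\right) 109} = - \frac{12992}{- \frac{218}{137}} = \left(-12992\right) \left(- \frac{137}{218}\right) = \frac{889952}{109}$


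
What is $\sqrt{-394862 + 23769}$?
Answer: $i \sqrt{371093} \approx 609.17 i$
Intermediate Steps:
$\sqrt{-394862 + 23769} = \sqrt{-371093} = i \sqrt{371093}$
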